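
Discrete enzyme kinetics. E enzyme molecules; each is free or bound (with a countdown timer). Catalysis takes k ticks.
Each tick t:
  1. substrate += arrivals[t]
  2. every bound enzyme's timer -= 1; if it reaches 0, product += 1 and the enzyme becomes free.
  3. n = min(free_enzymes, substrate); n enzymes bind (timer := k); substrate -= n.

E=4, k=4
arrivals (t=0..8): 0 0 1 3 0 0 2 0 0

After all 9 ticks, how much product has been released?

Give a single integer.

Answer: 4

Derivation:
t=0: arr=0 -> substrate=0 bound=0 product=0
t=1: arr=0 -> substrate=0 bound=0 product=0
t=2: arr=1 -> substrate=0 bound=1 product=0
t=3: arr=3 -> substrate=0 bound=4 product=0
t=4: arr=0 -> substrate=0 bound=4 product=0
t=5: arr=0 -> substrate=0 bound=4 product=0
t=6: arr=2 -> substrate=1 bound=4 product=1
t=7: arr=0 -> substrate=0 bound=2 product=4
t=8: arr=0 -> substrate=0 bound=2 product=4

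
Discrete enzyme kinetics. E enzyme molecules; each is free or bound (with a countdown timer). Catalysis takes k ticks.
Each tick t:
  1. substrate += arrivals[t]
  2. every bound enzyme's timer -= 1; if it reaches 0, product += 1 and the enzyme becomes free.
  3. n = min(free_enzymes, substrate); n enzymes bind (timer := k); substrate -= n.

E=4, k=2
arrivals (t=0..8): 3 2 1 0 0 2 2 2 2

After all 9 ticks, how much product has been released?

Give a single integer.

t=0: arr=3 -> substrate=0 bound=3 product=0
t=1: arr=2 -> substrate=1 bound=4 product=0
t=2: arr=1 -> substrate=0 bound=3 product=3
t=3: arr=0 -> substrate=0 bound=2 product=4
t=4: arr=0 -> substrate=0 bound=0 product=6
t=5: arr=2 -> substrate=0 bound=2 product=6
t=6: arr=2 -> substrate=0 bound=4 product=6
t=7: arr=2 -> substrate=0 bound=4 product=8
t=8: arr=2 -> substrate=0 bound=4 product=10

Answer: 10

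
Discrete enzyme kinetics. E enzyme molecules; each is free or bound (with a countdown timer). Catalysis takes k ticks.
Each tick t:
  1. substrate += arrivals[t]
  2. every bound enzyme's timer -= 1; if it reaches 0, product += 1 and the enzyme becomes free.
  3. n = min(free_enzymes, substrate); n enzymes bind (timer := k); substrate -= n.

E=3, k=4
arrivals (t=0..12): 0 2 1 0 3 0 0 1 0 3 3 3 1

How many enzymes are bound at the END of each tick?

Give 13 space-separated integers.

Answer: 0 2 3 3 3 3 3 3 3 3 3 3 3

Derivation:
t=0: arr=0 -> substrate=0 bound=0 product=0
t=1: arr=2 -> substrate=0 bound=2 product=0
t=2: arr=1 -> substrate=0 bound=3 product=0
t=3: arr=0 -> substrate=0 bound=3 product=0
t=4: arr=3 -> substrate=3 bound=3 product=0
t=5: arr=0 -> substrate=1 bound=3 product=2
t=6: arr=0 -> substrate=0 bound=3 product=3
t=7: arr=1 -> substrate=1 bound=3 product=3
t=8: arr=0 -> substrate=1 bound=3 product=3
t=9: arr=3 -> substrate=2 bound=3 product=5
t=10: arr=3 -> substrate=4 bound=3 product=6
t=11: arr=3 -> substrate=7 bound=3 product=6
t=12: arr=1 -> substrate=8 bound=3 product=6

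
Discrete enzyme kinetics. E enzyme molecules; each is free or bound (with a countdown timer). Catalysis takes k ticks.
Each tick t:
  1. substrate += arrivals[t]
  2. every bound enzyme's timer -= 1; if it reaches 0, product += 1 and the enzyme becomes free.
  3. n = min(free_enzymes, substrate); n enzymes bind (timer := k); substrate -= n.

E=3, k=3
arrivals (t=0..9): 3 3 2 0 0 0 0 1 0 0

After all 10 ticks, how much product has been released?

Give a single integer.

t=0: arr=3 -> substrate=0 bound=3 product=0
t=1: arr=3 -> substrate=3 bound=3 product=0
t=2: arr=2 -> substrate=5 bound=3 product=0
t=3: arr=0 -> substrate=2 bound=3 product=3
t=4: arr=0 -> substrate=2 bound=3 product=3
t=5: arr=0 -> substrate=2 bound=3 product=3
t=6: arr=0 -> substrate=0 bound=2 product=6
t=7: arr=1 -> substrate=0 bound=3 product=6
t=8: arr=0 -> substrate=0 bound=3 product=6
t=9: arr=0 -> substrate=0 bound=1 product=8

Answer: 8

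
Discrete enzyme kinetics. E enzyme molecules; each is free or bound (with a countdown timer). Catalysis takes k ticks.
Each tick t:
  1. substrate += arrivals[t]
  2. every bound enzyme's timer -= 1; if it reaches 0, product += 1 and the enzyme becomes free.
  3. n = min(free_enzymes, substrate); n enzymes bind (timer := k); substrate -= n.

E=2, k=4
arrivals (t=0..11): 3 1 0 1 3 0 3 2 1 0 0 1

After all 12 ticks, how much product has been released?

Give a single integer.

Answer: 4

Derivation:
t=0: arr=3 -> substrate=1 bound=2 product=0
t=1: arr=1 -> substrate=2 bound=2 product=0
t=2: arr=0 -> substrate=2 bound=2 product=0
t=3: arr=1 -> substrate=3 bound=2 product=0
t=4: arr=3 -> substrate=4 bound=2 product=2
t=5: arr=0 -> substrate=4 bound=2 product=2
t=6: arr=3 -> substrate=7 bound=2 product=2
t=7: arr=2 -> substrate=9 bound=2 product=2
t=8: arr=1 -> substrate=8 bound=2 product=4
t=9: arr=0 -> substrate=8 bound=2 product=4
t=10: arr=0 -> substrate=8 bound=2 product=4
t=11: arr=1 -> substrate=9 bound=2 product=4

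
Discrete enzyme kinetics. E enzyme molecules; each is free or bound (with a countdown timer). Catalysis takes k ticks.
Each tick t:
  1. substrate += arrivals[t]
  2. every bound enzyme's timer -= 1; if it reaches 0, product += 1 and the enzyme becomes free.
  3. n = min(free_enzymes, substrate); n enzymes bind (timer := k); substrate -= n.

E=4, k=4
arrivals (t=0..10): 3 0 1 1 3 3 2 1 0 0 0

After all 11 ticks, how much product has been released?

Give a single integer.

Answer: 8

Derivation:
t=0: arr=3 -> substrate=0 bound=3 product=0
t=1: arr=0 -> substrate=0 bound=3 product=0
t=2: arr=1 -> substrate=0 bound=4 product=0
t=3: arr=1 -> substrate=1 bound=4 product=0
t=4: arr=3 -> substrate=1 bound=4 product=3
t=5: arr=3 -> substrate=4 bound=4 product=3
t=6: arr=2 -> substrate=5 bound=4 product=4
t=7: arr=1 -> substrate=6 bound=4 product=4
t=8: arr=0 -> substrate=3 bound=4 product=7
t=9: arr=0 -> substrate=3 bound=4 product=7
t=10: arr=0 -> substrate=2 bound=4 product=8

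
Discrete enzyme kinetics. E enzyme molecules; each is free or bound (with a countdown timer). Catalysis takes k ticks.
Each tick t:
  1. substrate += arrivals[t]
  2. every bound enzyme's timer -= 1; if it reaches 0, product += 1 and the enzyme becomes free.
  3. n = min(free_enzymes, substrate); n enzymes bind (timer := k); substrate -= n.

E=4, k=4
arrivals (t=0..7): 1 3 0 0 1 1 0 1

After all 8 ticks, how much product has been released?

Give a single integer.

t=0: arr=1 -> substrate=0 bound=1 product=0
t=1: arr=3 -> substrate=0 bound=4 product=0
t=2: arr=0 -> substrate=0 bound=4 product=0
t=3: arr=0 -> substrate=0 bound=4 product=0
t=4: arr=1 -> substrate=0 bound=4 product=1
t=5: arr=1 -> substrate=0 bound=2 product=4
t=6: arr=0 -> substrate=0 bound=2 product=4
t=7: arr=1 -> substrate=0 bound=3 product=4

Answer: 4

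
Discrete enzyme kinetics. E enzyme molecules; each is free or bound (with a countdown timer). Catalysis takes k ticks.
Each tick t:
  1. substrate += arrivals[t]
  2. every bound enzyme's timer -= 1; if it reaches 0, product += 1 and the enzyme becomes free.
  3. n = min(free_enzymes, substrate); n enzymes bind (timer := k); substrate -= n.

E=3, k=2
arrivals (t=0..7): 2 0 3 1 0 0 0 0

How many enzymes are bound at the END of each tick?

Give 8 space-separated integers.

Answer: 2 2 3 3 1 1 0 0

Derivation:
t=0: arr=2 -> substrate=0 bound=2 product=0
t=1: arr=0 -> substrate=0 bound=2 product=0
t=2: arr=3 -> substrate=0 bound=3 product=2
t=3: arr=1 -> substrate=1 bound=3 product=2
t=4: arr=0 -> substrate=0 bound=1 product=5
t=5: arr=0 -> substrate=0 bound=1 product=5
t=6: arr=0 -> substrate=0 bound=0 product=6
t=7: arr=0 -> substrate=0 bound=0 product=6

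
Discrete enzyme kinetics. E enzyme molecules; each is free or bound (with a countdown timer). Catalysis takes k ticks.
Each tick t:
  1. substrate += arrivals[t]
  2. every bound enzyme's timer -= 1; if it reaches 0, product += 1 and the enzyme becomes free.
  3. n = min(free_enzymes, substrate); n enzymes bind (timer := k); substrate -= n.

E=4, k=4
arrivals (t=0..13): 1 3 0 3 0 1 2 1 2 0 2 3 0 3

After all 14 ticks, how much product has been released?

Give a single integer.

t=0: arr=1 -> substrate=0 bound=1 product=0
t=1: arr=3 -> substrate=0 bound=4 product=0
t=2: arr=0 -> substrate=0 bound=4 product=0
t=3: arr=3 -> substrate=3 bound=4 product=0
t=4: arr=0 -> substrate=2 bound=4 product=1
t=5: arr=1 -> substrate=0 bound=4 product=4
t=6: arr=2 -> substrate=2 bound=4 product=4
t=7: arr=1 -> substrate=3 bound=4 product=4
t=8: arr=2 -> substrate=4 bound=4 product=5
t=9: arr=0 -> substrate=1 bound=4 product=8
t=10: arr=2 -> substrate=3 bound=4 product=8
t=11: arr=3 -> substrate=6 bound=4 product=8
t=12: arr=0 -> substrate=5 bound=4 product=9
t=13: arr=3 -> substrate=5 bound=4 product=12

Answer: 12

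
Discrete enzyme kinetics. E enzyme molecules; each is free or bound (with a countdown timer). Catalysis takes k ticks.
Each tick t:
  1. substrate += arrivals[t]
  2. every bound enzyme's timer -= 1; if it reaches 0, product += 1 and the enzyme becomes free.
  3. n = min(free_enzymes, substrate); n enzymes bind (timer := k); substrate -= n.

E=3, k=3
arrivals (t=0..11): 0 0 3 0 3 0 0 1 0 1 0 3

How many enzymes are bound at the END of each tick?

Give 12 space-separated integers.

t=0: arr=0 -> substrate=0 bound=0 product=0
t=1: arr=0 -> substrate=0 bound=0 product=0
t=2: arr=3 -> substrate=0 bound=3 product=0
t=3: arr=0 -> substrate=0 bound=3 product=0
t=4: arr=3 -> substrate=3 bound=3 product=0
t=5: arr=0 -> substrate=0 bound=3 product=3
t=6: arr=0 -> substrate=0 bound=3 product=3
t=7: arr=1 -> substrate=1 bound=3 product=3
t=8: arr=0 -> substrate=0 bound=1 product=6
t=9: arr=1 -> substrate=0 bound=2 product=6
t=10: arr=0 -> substrate=0 bound=2 product=6
t=11: arr=3 -> substrate=1 bound=3 product=7

Answer: 0 0 3 3 3 3 3 3 1 2 2 3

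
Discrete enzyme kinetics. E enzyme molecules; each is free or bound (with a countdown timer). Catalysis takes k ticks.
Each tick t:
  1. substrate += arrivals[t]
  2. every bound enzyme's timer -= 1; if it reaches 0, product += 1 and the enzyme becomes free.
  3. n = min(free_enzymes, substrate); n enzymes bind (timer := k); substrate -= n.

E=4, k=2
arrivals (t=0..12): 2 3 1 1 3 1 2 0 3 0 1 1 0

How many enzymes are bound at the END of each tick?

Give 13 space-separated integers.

t=0: arr=2 -> substrate=0 bound=2 product=0
t=1: arr=3 -> substrate=1 bound=4 product=0
t=2: arr=1 -> substrate=0 bound=4 product=2
t=3: arr=1 -> substrate=0 bound=3 product=4
t=4: arr=3 -> substrate=0 bound=4 product=6
t=5: arr=1 -> substrate=0 bound=4 product=7
t=6: arr=2 -> substrate=0 bound=3 product=10
t=7: arr=0 -> substrate=0 bound=2 product=11
t=8: arr=3 -> substrate=0 bound=3 product=13
t=9: arr=0 -> substrate=0 bound=3 product=13
t=10: arr=1 -> substrate=0 bound=1 product=16
t=11: arr=1 -> substrate=0 bound=2 product=16
t=12: arr=0 -> substrate=0 bound=1 product=17

Answer: 2 4 4 3 4 4 3 2 3 3 1 2 1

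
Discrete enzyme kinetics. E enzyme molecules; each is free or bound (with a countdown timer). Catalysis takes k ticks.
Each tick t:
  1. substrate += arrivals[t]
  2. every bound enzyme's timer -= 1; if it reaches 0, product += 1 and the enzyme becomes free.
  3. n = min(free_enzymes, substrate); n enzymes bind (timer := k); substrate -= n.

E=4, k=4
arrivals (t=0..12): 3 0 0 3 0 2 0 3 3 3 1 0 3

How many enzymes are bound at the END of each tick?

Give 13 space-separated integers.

Answer: 3 3 3 4 3 4 4 4 4 4 4 4 4

Derivation:
t=0: arr=3 -> substrate=0 bound=3 product=0
t=1: arr=0 -> substrate=0 bound=3 product=0
t=2: arr=0 -> substrate=0 bound=3 product=0
t=3: arr=3 -> substrate=2 bound=4 product=0
t=4: arr=0 -> substrate=0 bound=3 product=3
t=5: arr=2 -> substrate=1 bound=4 product=3
t=6: arr=0 -> substrate=1 bound=4 product=3
t=7: arr=3 -> substrate=3 bound=4 product=4
t=8: arr=3 -> substrate=4 bound=4 product=6
t=9: arr=3 -> substrate=6 bound=4 product=7
t=10: arr=1 -> substrate=7 bound=4 product=7
t=11: arr=0 -> substrate=6 bound=4 product=8
t=12: arr=3 -> substrate=7 bound=4 product=10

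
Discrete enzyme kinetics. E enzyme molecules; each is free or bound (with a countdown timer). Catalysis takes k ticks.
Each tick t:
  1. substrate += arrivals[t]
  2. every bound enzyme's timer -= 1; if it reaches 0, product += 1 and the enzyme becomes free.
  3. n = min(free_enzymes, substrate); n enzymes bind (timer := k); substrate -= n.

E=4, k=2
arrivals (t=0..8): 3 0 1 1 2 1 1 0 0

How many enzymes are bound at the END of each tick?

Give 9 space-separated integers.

Answer: 3 3 1 2 3 3 2 1 0

Derivation:
t=0: arr=3 -> substrate=0 bound=3 product=0
t=1: arr=0 -> substrate=0 bound=3 product=0
t=2: arr=1 -> substrate=0 bound=1 product=3
t=3: arr=1 -> substrate=0 bound=2 product=3
t=4: arr=2 -> substrate=0 bound=3 product=4
t=5: arr=1 -> substrate=0 bound=3 product=5
t=6: arr=1 -> substrate=0 bound=2 product=7
t=7: arr=0 -> substrate=0 bound=1 product=8
t=8: arr=0 -> substrate=0 bound=0 product=9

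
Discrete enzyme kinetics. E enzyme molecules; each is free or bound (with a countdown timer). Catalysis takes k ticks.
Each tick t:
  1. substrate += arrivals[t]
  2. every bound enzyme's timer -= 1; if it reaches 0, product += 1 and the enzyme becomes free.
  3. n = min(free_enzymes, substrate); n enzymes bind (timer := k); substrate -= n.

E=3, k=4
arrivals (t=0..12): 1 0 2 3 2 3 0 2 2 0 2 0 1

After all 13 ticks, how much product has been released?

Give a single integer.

Answer: 7

Derivation:
t=0: arr=1 -> substrate=0 bound=1 product=0
t=1: arr=0 -> substrate=0 bound=1 product=0
t=2: arr=2 -> substrate=0 bound=3 product=0
t=3: arr=3 -> substrate=3 bound=3 product=0
t=4: arr=2 -> substrate=4 bound=3 product=1
t=5: arr=3 -> substrate=7 bound=3 product=1
t=6: arr=0 -> substrate=5 bound=3 product=3
t=7: arr=2 -> substrate=7 bound=3 product=3
t=8: arr=2 -> substrate=8 bound=3 product=4
t=9: arr=0 -> substrate=8 bound=3 product=4
t=10: arr=2 -> substrate=8 bound=3 product=6
t=11: arr=0 -> substrate=8 bound=3 product=6
t=12: arr=1 -> substrate=8 bound=3 product=7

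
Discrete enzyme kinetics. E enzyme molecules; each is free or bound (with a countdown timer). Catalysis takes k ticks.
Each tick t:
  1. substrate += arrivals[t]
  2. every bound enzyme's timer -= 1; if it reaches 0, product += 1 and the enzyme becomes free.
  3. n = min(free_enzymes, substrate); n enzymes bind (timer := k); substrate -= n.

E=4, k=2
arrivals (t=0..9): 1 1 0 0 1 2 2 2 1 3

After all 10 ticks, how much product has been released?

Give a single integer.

Answer: 9

Derivation:
t=0: arr=1 -> substrate=0 bound=1 product=0
t=1: arr=1 -> substrate=0 bound=2 product=0
t=2: arr=0 -> substrate=0 bound=1 product=1
t=3: arr=0 -> substrate=0 bound=0 product=2
t=4: arr=1 -> substrate=0 bound=1 product=2
t=5: arr=2 -> substrate=0 bound=3 product=2
t=6: arr=2 -> substrate=0 bound=4 product=3
t=7: arr=2 -> substrate=0 bound=4 product=5
t=8: arr=1 -> substrate=0 bound=3 product=7
t=9: arr=3 -> substrate=0 bound=4 product=9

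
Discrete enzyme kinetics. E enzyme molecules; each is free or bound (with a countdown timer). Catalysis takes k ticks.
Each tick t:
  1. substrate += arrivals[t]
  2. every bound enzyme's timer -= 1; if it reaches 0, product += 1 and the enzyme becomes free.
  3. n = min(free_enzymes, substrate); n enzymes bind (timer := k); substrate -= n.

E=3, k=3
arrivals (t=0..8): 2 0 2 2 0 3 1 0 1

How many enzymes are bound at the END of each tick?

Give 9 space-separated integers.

t=0: arr=2 -> substrate=0 bound=2 product=0
t=1: arr=0 -> substrate=0 bound=2 product=0
t=2: arr=2 -> substrate=1 bound=3 product=0
t=3: arr=2 -> substrate=1 bound=3 product=2
t=4: arr=0 -> substrate=1 bound=3 product=2
t=5: arr=3 -> substrate=3 bound=3 product=3
t=6: arr=1 -> substrate=2 bound=3 product=5
t=7: arr=0 -> substrate=2 bound=3 product=5
t=8: arr=1 -> substrate=2 bound=3 product=6

Answer: 2 2 3 3 3 3 3 3 3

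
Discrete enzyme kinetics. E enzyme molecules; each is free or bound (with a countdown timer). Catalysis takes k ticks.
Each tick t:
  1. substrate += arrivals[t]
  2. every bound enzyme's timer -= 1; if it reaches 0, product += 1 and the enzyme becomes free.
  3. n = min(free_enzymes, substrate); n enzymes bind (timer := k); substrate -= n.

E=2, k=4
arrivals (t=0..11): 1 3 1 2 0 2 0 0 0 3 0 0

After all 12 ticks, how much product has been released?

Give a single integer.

t=0: arr=1 -> substrate=0 bound=1 product=0
t=1: arr=3 -> substrate=2 bound=2 product=0
t=2: arr=1 -> substrate=3 bound=2 product=0
t=3: arr=2 -> substrate=5 bound=2 product=0
t=4: arr=0 -> substrate=4 bound=2 product=1
t=5: arr=2 -> substrate=5 bound=2 product=2
t=6: arr=0 -> substrate=5 bound=2 product=2
t=7: arr=0 -> substrate=5 bound=2 product=2
t=8: arr=0 -> substrate=4 bound=2 product=3
t=9: arr=3 -> substrate=6 bound=2 product=4
t=10: arr=0 -> substrate=6 bound=2 product=4
t=11: arr=0 -> substrate=6 bound=2 product=4

Answer: 4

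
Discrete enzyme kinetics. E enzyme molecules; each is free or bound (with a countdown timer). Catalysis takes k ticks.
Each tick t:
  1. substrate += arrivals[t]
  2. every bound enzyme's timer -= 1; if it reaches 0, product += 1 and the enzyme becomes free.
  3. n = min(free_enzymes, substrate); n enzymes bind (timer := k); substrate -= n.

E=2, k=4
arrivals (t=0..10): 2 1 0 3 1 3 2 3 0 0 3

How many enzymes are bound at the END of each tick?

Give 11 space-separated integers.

t=0: arr=2 -> substrate=0 bound=2 product=0
t=1: arr=1 -> substrate=1 bound=2 product=0
t=2: arr=0 -> substrate=1 bound=2 product=0
t=3: arr=3 -> substrate=4 bound=2 product=0
t=4: arr=1 -> substrate=3 bound=2 product=2
t=5: arr=3 -> substrate=6 bound=2 product=2
t=6: arr=2 -> substrate=8 bound=2 product=2
t=7: arr=3 -> substrate=11 bound=2 product=2
t=8: arr=0 -> substrate=9 bound=2 product=4
t=9: arr=0 -> substrate=9 bound=2 product=4
t=10: arr=3 -> substrate=12 bound=2 product=4

Answer: 2 2 2 2 2 2 2 2 2 2 2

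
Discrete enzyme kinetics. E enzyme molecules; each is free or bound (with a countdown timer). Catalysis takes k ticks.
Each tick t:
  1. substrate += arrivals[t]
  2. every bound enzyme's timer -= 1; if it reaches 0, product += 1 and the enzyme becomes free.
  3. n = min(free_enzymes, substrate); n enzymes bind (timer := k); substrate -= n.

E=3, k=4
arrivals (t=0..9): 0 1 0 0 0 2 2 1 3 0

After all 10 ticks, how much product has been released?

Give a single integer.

Answer: 3

Derivation:
t=0: arr=0 -> substrate=0 bound=0 product=0
t=1: arr=1 -> substrate=0 bound=1 product=0
t=2: arr=0 -> substrate=0 bound=1 product=0
t=3: arr=0 -> substrate=0 bound=1 product=0
t=4: arr=0 -> substrate=0 bound=1 product=0
t=5: arr=2 -> substrate=0 bound=2 product=1
t=6: arr=2 -> substrate=1 bound=3 product=1
t=7: arr=1 -> substrate=2 bound=3 product=1
t=8: arr=3 -> substrate=5 bound=3 product=1
t=9: arr=0 -> substrate=3 bound=3 product=3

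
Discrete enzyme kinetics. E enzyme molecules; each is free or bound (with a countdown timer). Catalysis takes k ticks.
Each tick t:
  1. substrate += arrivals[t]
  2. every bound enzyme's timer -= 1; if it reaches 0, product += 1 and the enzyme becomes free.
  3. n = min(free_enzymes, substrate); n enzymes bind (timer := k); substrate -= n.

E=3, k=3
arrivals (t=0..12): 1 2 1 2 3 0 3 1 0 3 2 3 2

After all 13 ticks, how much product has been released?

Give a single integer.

t=0: arr=1 -> substrate=0 bound=1 product=0
t=1: arr=2 -> substrate=0 bound=3 product=0
t=2: arr=1 -> substrate=1 bound=3 product=0
t=3: arr=2 -> substrate=2 bound=3 product=1
t=4: arr=3 -> substrate=3 bound=3 product=3
t=5: arr=0 -> substrate=3 bound=3 product=3
t=6: arr=3 -> substrate=5 bound=3 product=4
t=7: arr=1 -> substrate=4 bound=3 product=6
t=8: arr=0 -> substrate=4 bound=3 product=6
t=9: arr=3 -> substrate=6 bound=3 product=7
t=10: arr=2 -> substrate=6 bound=3 product=9
t=11: arr=3 -> substrate=9 bound=3 product=9
t=12: arr=2 -> substrate=10 bound=3 product=10

Answer: 10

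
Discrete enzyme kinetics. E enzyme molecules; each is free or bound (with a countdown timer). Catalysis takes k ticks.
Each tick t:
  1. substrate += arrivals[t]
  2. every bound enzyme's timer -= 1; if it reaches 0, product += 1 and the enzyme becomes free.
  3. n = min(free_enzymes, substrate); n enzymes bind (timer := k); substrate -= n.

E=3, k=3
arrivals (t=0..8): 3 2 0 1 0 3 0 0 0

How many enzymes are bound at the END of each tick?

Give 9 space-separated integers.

Answer: 3 3 3 3 3 3 3 3 3

Derivation:
t=0: arr=3 -> substrate=0 bound=3 product=0
t=1: arr=2 -> substrate=2 bound=3 product=0
t=2: arr=0 -> substrate=2 bound=3 product=0
t=3: arr=1 -> substrate=0 bound=3 product=3
t=4: arr=0 -> substrate=0 bound=3 product=3
t=5: arr=3 -> substrate=3 bound=3 product=3
t=6: arr=0 -> substrate=0 bound=3 product=6
t=7: arr=0 -> substrate=0 bound=3 product=6
t=8: arr=0 -> substrate=0 bound=3 product=6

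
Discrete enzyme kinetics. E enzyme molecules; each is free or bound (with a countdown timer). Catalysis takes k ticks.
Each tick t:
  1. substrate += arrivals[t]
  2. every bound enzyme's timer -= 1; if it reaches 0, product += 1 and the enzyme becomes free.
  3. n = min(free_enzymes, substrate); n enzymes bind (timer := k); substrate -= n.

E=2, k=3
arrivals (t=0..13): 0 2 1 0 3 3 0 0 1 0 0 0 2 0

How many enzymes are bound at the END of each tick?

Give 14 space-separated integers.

Answer: 0 2 2 2 2 2 2 2 2 2 2 2 2 2

Derivation:
t=0: arr=0 -> substrate=0 bound=0 product=0
t=1: arr=2 -> substrate=0 bound=2 product=0
t=2: arr=1 -> substrate=1 bound=2 product=0
t=3: arr=0 -> substrate=1 bound=2 product=0
t=4: arr=3 -> substrate=2 bound=2 product=2
t=5: arr=3 -> substrate=5 bound=2 product=2
t=6: arr=0 -> substrate=5 bound=2 product=2
t=7: arr=0 -> substrate=3 bound=2 product=4
t=8: arr=1 -> substrate=4 bound=2 product=4
t=9: arr=0 -> substrate=4 bound=2 product=4
t=10: arr=0 -> substrate=2 bound=2 product=6
t=11: arr=0 -> substrate=2 bound=2 product=6
t=12: arr=2 -> substrate=4 bound=2 product=6
t=13: arr=0 -> substrate=2 bound=2 product=8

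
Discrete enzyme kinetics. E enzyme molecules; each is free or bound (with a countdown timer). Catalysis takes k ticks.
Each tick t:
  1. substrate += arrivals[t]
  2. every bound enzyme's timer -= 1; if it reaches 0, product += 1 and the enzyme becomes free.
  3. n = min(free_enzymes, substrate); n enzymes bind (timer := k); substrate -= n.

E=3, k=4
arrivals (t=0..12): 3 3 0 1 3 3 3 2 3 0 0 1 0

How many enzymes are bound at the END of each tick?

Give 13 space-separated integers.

t=0: arr=3 -> substrate=0 bound=3 product=0
t=1: arr=3 -> substrate=3 bound=3 product=0
t=2: arr=0 -> substrate=3 bound=3 product=0
t=3: arr=1 -> substrate=4 bound=3 product=0
t=4: arr=3 -> substrate=4 bound=3 product=3
t=5: arr=3 -> substrate=7 bound=3 product=3
t=6: arr=3 -> substrate=10 bound=3 product=3
t=7: arr=2 -> substrate=12 bound=3 product=3
t=8: arr=3 -> substrate=12 bound=3 product=6
t=9: arr=0 -> substrate=12 bound=3 product=6
t=10: arr=0 -> substrate=12 bound=3 product=6
t=11: arr=1 -> substrate=13 bound=3 product=6
t=12: arr=0 -> substrate=10 bound=3 product=9

Answer: 3 3 3 3 3 3 3 3 3 3 3 3 3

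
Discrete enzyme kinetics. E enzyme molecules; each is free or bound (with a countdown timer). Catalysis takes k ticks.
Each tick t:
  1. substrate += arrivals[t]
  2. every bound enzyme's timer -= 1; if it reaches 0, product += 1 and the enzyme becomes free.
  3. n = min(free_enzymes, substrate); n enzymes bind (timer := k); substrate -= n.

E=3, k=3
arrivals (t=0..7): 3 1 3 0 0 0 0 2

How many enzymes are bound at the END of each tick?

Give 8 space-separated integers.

t=0: arr=3 -> substrate=0 bound=3 product=0
t=1: arr=1 -> substrate=1 bound=3 product=0
t=2: arr=3 -> substrate=4 bound=3 product=0
t=3: arr=0 -> substrate=1 bound=3 product=3
t=4: arr=0 -> substrate=1 bound=3 product=3
t=5: arr=0 -> substrate=1 bound=3 product=3
t=6: arr=0 -> substrate=0 bound=1 product=6
t=7: arr=2 -> substrate=0 bound=3 product=6

Answer: 3 3 3 3 3 3 1 3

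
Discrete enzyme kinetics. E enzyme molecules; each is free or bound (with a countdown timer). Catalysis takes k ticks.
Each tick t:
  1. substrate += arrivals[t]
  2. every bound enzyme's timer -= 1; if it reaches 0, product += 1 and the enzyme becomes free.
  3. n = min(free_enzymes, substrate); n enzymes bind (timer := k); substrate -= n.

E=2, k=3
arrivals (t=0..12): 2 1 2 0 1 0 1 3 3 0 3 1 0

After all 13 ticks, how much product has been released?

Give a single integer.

Answer: 8

Derivation:
t=0: arr=2 -> substrate=0 bound=2 product=0
t=1: arr=1 -> substrate=1 bound=2 product=0
t=2: arr=2 -> substrate=3 bound=2 product=0
t=3: arr=0 -> substrate=1 bound=2 product=2
t=4: arr=1 -> substrate=2 bound=2 product=2
t=5: arr=0 -> substrate=2 bound=2 product=2
t=6: arr=1 -> substrate=1 bound=2 product=4
t=7: arr=3 -> substrate=4 bound=2 product=4
t=8: arr=3 -> substrate=7 bound=2 product=4
t=9: arr=0 -> substrate=5 bound=2 product=6
t=10: arr=3 -> substrate=8 bound=2 product=6
t=11: arr=1 -> substrate=9 bound=2 product=6
t=12: arr=0 -> substrate=7 bound=2 product=8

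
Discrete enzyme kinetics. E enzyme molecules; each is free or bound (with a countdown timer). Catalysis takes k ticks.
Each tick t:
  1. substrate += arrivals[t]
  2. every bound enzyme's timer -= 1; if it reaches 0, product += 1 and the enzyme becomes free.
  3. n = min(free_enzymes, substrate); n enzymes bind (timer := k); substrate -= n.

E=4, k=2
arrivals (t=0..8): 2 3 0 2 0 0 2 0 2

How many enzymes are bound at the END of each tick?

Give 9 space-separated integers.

t=0: arr=2 -> substrate=0 bound=2 product=0
t=1: arr=3 -> substrate=1 bound=4 product=0
t=2: arr=0 -> substrate=0 bound=3 product=2
t=3: arr=2 -> substrate=0 bound=3 product=4
t=4: arr=0 -> substrate=0 bound=2 product=5
t=5: arr=0 -> substrate=0 bound=0 product=7
t=6: arr=2 -> substrate=0 bound=2 product=7
t=7: arr=0 -> substrate=0 bound=2 product=7
t=8: arr=2 -> substrate=0 bound=2 product=9

Answer: 2 4 3 3 2 0 2 2 2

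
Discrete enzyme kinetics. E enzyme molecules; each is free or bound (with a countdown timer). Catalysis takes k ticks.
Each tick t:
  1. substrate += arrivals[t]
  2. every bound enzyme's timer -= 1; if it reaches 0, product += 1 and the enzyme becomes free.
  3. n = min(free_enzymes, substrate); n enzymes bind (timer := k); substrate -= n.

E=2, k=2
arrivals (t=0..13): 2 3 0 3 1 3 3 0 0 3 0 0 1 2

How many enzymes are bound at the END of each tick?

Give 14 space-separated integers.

t=0: arr=2 -> substrate=0 bound=2 product=0
t=1: arr=3 -> substrate=3 bound=2 product=0
t=2: arr=0 -> substrate=1 bound=2 product=2
t=3: arr=3 -> substrate=4 bound=2 product=2
t=4: arr=1 -> substrate=3 bound=2 product=4
t=5: arr=3 -> substrate=6 bound=2 product=4
t=6: arr=3 -> substrate=7 bound=2 product=6
t=7: arr=0 -> substrate=7 bound=2 product=6
t=8: arr=0 -> substrate=5 bound=2 product=8
t=9: arr=3 -> substrate=8 bound=2 product=8
t=10: arr=0 -> substrate=6 bound=2 product=10
t=11: arr=0 -> substrate=6 bound=2 product=10
t=12: arr=1 -> substrate=5 bound=2 product=12
t=13: arr=2 -> substrate=7 bound=2 product=12

Answer: 2 2 2 2 2 2 2 2 2 2 2 2 2 2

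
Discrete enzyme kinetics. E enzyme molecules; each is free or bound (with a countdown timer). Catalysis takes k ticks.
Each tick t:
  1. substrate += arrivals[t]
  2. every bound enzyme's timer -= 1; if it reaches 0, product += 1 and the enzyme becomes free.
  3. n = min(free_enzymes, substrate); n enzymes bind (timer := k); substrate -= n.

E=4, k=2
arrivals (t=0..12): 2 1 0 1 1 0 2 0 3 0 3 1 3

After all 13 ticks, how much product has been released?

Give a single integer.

Answer: 13

Derivation:
t=0: arr=2 -> substrate=0 bound=2 product=0
t=1: arr=1 -> substrate=0 bound=3 product=0
t=2: arr=0 -> substrate=0 bound=1 product=2
t=3: arr=1 -> substrate=0 bound=1 product=3
t=4: arr=1 -> substrate=0 bound=2 product=3
t=5: arr=0 -> substrate=0 bound=1 product=4
t=6: arr=2 -> substrate=0 bound=2 product=5
t=7: arr=0 -> substrate=0 bound=2 product=5
t=8: arr=3 -> substrate=0 bound=3 product=7
t=9: arr=0 -> substrate=0 bound=3 product=7
t=10: arr=3 -> substrate=0 bound=3 product=10
t=11: arr=1 -> substrate=0 bound=4 product=10
t=12: arr=3 -> substrate=0 bound=4 product=13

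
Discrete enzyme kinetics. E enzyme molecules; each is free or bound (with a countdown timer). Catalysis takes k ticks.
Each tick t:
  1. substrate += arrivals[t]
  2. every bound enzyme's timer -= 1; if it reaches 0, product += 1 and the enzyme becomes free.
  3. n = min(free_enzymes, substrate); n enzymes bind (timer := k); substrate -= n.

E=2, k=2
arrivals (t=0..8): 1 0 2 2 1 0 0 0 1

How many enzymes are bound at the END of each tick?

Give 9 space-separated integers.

Answer: 1 1 2 2 2 2 1 1 1

Derivation:
t=0: arr=1 -> substrate=0 bound=1 product=0
t=1: arr=0 -> substrate=0 bound=1 product=0
t=2: arr=2 -> substrate=0 bound=2 product=1
t=3: arr=2 -> substrate=2 bound=2 product=1
t=4: arr=1 -> substrate=1 bound=2 product=3
t=5: arr=0 -> substrate=1 bound=2 product=3
t=6: arr=0 -> substrate=0 bound=1 product=5
t=7: arr=0 -> substrate=0 bound=1 product=5
t=8: arr=1 -> substrate=0 bound=1 product=6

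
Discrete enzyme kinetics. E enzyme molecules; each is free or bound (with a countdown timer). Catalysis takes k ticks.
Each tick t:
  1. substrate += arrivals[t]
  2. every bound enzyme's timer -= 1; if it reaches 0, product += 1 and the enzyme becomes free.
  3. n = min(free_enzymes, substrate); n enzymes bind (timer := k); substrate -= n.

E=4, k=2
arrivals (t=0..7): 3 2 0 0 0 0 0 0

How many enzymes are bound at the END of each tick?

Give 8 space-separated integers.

t=0: arr=3 -> substrate=0 bound=3 product=0
t=1: arr=2 -> substrate=1 bound=4 product=0
t=2: arr=0 -> substrate=0 bound=2 product=3
t=3: arr=0 -> substrate=0 bound=1 product=4
t=4: arr=0 -> substrate=0 bound=0 product=5
t=5: arr=0 -> substrate=0 bound=0 product=5
t=6: arr=0 -> substrate=0 bound=0 product=5
t=7: arr=0 -> substrate=0 bound=0 product=5

Answer: 3 4 2 1 0 0 0 0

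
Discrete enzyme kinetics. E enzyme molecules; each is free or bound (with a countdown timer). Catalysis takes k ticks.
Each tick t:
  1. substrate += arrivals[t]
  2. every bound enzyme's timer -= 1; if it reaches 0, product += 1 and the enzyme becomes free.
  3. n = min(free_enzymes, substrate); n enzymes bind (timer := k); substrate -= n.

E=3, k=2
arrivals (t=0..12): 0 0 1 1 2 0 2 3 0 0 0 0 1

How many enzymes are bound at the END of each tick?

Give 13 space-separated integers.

Answer: 0 0 1 2 3 2 2 3 3 2 0 0 1

Derivation:
t=0: arr=0 -> substrate=0 bound=0 product=0
t=1: arr=0 -> substrate=0 bound=0 product=0
t=2: arr=1 -> substrate=0 bound=1 product=0
t=3: arr=1 -> substrate=0 bound=2 product=0
t=4: arr=2 -> substrate=0 bound=3 product=1
t=5: arr=0 -> substrate=0 bound=2 product=2
t=6: arr=2 -> substrate=0 bound=2 product=4
t=7: arr=3 -> substrate=2 bound=3 product=4
t=8: arr=0 -> substrate=0 bound=3 product=6
t=9: arr=0 -> substrate=0 bound=2 product=7
t=10: arr=0 -> substrate=0 bound=0 product=9
t=11: arr=0 -> substrate=0 bound=0 product=9
t=12: arr=1 -> substrate=0 bound=1 product=9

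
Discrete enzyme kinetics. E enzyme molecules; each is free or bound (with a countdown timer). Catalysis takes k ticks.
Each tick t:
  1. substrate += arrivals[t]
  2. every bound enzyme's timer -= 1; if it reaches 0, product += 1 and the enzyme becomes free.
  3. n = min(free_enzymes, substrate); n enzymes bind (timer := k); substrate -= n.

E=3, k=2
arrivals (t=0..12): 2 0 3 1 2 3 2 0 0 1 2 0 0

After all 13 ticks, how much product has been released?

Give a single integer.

t=0: arr=2 -> substrate=0 bound=2 product=0
t=1: arr=0 -> substrate=0 bound=2 product=0
t=2: arr=3 -> substrate=0 bound=3 product=2
t=3: arr=1 -> substrate=1 bound=3 product=2
t=4: arr=2 -> substrate=0 bound=3 product=5
t=5: arr=3 -> substrate=3 bound=3 product=5
t=6: arr=2 -> substrate=2 bound=3 product=8
t=7: arr=0 -> substrate=2 bound=3 product=8
t=8: arr=0 -> substrate=0 bound=2 product=11
t=9: arr=1 -> substrate=0 bound=3 product=11
t=10: arr=2 -> substrate=0 bound=3 product=13
t=11: arr=0 -> substrate=0 bound=2 product=14
t=12: arr=0 -> substrate=0 bound=0 product=16

Answer: 16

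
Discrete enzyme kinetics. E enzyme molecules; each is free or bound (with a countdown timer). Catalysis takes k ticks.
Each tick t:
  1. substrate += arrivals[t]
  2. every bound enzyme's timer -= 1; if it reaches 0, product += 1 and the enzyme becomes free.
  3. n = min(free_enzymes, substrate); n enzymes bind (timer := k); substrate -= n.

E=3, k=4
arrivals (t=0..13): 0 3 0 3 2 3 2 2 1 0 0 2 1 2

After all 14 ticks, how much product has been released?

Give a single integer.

Answer: 9

Derivation:
t=0: arr=0 -> substrate=0 bound=0 product=0
t=1: arr=3 -> substrate=0 bound=3 product=0
t=2: arr=0 -> substrate=0 bound=3 product=0
t=3: arr=3 -> substrate=3 bound=3 product=0
t=4: arr=2 -> substrate=5 bound=3 product=0
t=5: arr=3 -> substrate=5 bound=3 product=3
t=6: arr=2 -> substrate=7 bound=3 product=3
t=7: arr=2 -> substrate=9 bound=3 product=3
t=8: arr=1 -> substrate=10 bound=3 product=3
t=9: arr=0 -> substrate=7 bound=3 product=6
t=10: arr=0 -> substrate=7 bound=3 product=6
t=11: arr=2 -> substrate=9 bound=3 product=6
t=12: arr=1 -> substrate=10 bound=3 product=6
t=13: arr=2 -> substrate=9 bound=3 product=9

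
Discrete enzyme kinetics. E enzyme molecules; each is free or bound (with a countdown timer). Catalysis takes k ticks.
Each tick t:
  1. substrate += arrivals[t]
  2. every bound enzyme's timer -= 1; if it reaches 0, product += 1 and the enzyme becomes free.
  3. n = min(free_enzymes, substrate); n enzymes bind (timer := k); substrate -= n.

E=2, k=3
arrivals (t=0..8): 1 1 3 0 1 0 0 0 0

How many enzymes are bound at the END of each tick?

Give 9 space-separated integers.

Answer: 1 2 2 2 2 2 2 2 2

Derivation:
t=0: arr=1 -> substrate=0 bound=1 product=0
t=1: arr=1 -> substrate=0 bound=2 product=0
t=2: arr=3 -> substrate=3 bound=2 product=0
t=3: arr=0 -> substrate=2 bound=2 product=1
t=4: arr=1 -> substrate=2 bound=2 product=2
t=5: arr=0 -> substrate=2 bound=2 product=2
t=6: arr=0 -> substrate=1 bound=2 product=3
t=7: arr=0 -> substrate=0 bound=2 product=4
t=8: arr=0 -> substrate=0 bound=2 product=4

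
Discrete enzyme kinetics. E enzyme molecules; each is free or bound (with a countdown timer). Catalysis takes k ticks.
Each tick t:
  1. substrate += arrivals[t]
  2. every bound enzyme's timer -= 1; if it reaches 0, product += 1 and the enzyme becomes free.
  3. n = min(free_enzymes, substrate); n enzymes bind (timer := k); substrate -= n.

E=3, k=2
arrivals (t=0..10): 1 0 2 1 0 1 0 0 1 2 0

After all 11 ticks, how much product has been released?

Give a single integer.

Answer: 6

Derivation:
t=0: arr=1 -> substrate=0 bound=1 product=0
t=1: arr=0 -> substrate=0 bound=1 product=0
t=2: arr=2 -> substrate=0 bound=2 product=1
t=3: arr=1 -> substrate=0 bound=3 product=1
t=4: arr=0 -> substrate=0 bound=1 product=3
t=5: arr=1 -> substrate=0 bound=1 product=4
t=6: arr=0 -> substrate=0 bound=1 product=4
t=7: arr=0 -> substrate=0 bound=0 product=5
t=8: arr=1 -> substrate=0 bound=1 product=5
t=9: arr=2 -> substrate=0 bound=3 product=5
t=10: arr=0 -> substrate=0 bound=2 product=6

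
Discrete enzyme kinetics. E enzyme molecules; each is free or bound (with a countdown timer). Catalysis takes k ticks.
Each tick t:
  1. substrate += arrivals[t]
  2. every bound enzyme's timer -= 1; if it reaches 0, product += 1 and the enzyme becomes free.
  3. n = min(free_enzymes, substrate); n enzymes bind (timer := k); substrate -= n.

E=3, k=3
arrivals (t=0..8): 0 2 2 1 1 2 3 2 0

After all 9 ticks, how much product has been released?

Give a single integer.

Answer: 6

Derivation:
t=0: arr=0 -> substrate=0 bound=0 product=0
t=1: arr=2 -> substrate=0 bound=2 product=0
t=2: arr=2 -> substrate=1 bound=3 product=0
t=3: arr=1 -> substrate=2 bound=3 product=0
t=4: arr=1 -> substrate=1 bound=3 product=2
t=5: arr=2 -> substrate=2 bound=3 product=3
t=6: arr=3 -> substrate=5 bound=3 product=3
t=7: arr=2 -> substrate=5 bound=3 product=5
t=8: arr=0 -> substrate=4 bound=3 product=6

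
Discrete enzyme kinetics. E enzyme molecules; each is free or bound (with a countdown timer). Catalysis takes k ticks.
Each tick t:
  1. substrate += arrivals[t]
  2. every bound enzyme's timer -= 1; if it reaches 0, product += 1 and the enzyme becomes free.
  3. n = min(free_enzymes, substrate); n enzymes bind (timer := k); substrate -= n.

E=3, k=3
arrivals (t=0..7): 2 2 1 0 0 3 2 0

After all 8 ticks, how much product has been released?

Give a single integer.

Answer: 5

Derivation:
t=0: arr=2 -> substrate=0 bound=2 product=0
t=1: arr=2 -> substrate=1 bound=3 product=0
t=2: arr=1 -> substrate=2 bound=3 product=0
t=3: arr=0 -> substrate=0 bound=3 product=2
t=4: arr=0 -> substrate=0 bound=2 product=3
t=5: arr=3 -> substrate=2 bound=3 product=3
t=6: arr=2 -> substrate=2 bound=3 product=5
t=7: arr=0 -> substrate=2 bound=3 product=5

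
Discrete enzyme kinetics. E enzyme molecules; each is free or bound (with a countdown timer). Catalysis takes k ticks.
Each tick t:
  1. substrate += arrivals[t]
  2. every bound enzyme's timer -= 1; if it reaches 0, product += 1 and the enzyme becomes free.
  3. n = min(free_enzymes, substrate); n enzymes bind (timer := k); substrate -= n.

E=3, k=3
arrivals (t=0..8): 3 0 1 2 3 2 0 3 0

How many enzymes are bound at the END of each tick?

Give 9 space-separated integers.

t=0: arr=3 -> substrate=0 bound=3 product=0
t=1: arr=0 -> substrate=0 bound=3 product=0
t=2: arr=1 -> substrate=1 bound=3 product=0
t=3: arr=2 -> substrate=0 bound=3 product=3
t=4: arr=3 -> substrate=3 bound=3 product=3
t=5: arr=2 -> substrate=5 bound=3 product=3
t=6: arr=0 -> substrate=2 bound=3 product=6
t=7: arr=3 -> substrate=5 bound=3 product=6
t=8: arr=0 -> substrate=5 bound=3 product=6

Answer: 3 3 3 3 3 3 3 3 3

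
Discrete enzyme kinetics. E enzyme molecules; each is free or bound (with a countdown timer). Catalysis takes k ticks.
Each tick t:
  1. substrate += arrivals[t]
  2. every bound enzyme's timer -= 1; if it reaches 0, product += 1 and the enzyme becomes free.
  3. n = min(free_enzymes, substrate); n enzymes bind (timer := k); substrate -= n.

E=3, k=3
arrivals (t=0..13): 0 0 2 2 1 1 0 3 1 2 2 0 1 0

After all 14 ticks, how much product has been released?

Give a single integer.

t=0: arr=0 -> substrate=0 bound=0 product=0
t=1: arr=0 -> substrate=0 bound=0 product=0
t=2: arr=2 -> substrate=0 bound=2 product=0
t=3: arr=2 -> substrate=1 bound=3 product=0
t=4: arr=1 -> substrate=2 bound=3 product=0
t=5: arr=1 -> substrate=1 bound=3 product=2
t=6: arr=0 -> substrate=0 bound=3 product=3
t=7: arr=3 -> substrate=3 bound=3 product=3
t=8: arr=1 -> substrate=2 bound=3 product=5
t=9: arr=2 -> substrate=3 bound=3 product=6
t=10: arr=2 -> substrate=5 bound=3 product=6
t=11: arr=0 -> substrate=3 bound=3 product=8
t=12: arr=1 -> substrate=3 bound=3 product=9
t=13: arr=0 -> substrate=3 bound=3 product=9

Answer: 9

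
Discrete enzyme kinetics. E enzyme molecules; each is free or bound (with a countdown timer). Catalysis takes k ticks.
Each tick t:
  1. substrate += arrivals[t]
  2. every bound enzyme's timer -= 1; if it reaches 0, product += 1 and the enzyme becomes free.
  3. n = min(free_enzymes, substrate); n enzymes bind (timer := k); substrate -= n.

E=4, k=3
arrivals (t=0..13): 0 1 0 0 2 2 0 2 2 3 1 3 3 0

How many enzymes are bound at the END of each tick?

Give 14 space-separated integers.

Answer: 0 1 1 1 2 4 4 4 4 4 4 4 4 4

Derivation:
t=0: arr=0 -> substrate=0 bound=0 product=0
t=1: arr=1 -> substrate=0 bound=1 product=0
t=2: arr=0 -> substrate=0 bound=1 product=0
t=3: arr=0 -> substrate=0 bound=1 product=0
t=4: arr=2 -> substrate=0 bound=2 product=1
t=5: arr=2 -> substrate=0 bound=4 product=1
t=6: arr=0 -> substrate=0 bound=4 product=1
t=7: arr=2 -> substrate=0 bound=4 product=3
t=8: arr=2 -> substrate=0 bound=4 product=5
t=9: arr=3 -> substrate=3 bound=4 product=5
t=10: arr=1 -> substrate=2 bound=4 product=7
t=11: arr=3 -> substrate=3 bound=4 product=9
t=12: arr=3 -> substrate=6 bound=4 product=9
t=13: arr=0 -> substrate=4 bound=4 product=11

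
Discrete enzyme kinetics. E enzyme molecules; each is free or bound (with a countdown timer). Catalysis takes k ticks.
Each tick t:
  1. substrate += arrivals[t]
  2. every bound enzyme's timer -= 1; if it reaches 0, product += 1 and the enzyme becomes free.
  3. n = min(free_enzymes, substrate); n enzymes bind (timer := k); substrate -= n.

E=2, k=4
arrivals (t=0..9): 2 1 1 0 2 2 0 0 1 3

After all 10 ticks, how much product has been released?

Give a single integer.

Answer: 4

Derivation:
t=0: arr=2 -> substrate=0 bound=2 product=0
t=1: arr=1 -> substrate=1 bound=2 product=0
t=2: arr=1 -> substrate=2 bound=2 product=0
t=3: arr=0 -> substrate=2 bound=2 product=0
t=4: arr=2 -> substrate=2 bound=2 product=2
t=5: arr=2 -> substrate=4 bound=2 product=2
t=6: arr=0 -> substrate=4 bound=2 product=2
t=7: arr=0 -> substrate=4 bound=2 product=2
t=8: arr=1 -> substrate=3 bound=2 product=4
t=9: arr=3 -> substrate=6 bound=2 product=4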